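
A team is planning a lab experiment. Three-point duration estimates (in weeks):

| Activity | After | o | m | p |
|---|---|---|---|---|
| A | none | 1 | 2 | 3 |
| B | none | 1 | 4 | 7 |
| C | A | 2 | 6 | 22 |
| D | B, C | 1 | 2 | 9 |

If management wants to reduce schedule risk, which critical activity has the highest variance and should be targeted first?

te_A = (1 + 4·2 + 3)/6 = 12/6 = 2; σ²_A = ((3−1)/6)² = 0.111
te_B = (1 + 4·4 + 7)/6 = 24/6 = 4; σ²_B = ((7−1)/6)² = 1.000
te_C = (2 + 4·6 + 22)/6 = 48/6 = 8; σ²_C = ((22−2)/6)² = 11.111
te_D = (1 + 4·2 + 9)/6 = 18/6 = 3; σ²_D = ((9−1)/6)² = 1.778

Forward pass:
ES_A = 0; EF_A = 2
ES_B = 0; EF_B = 4
ES_C = 2; EF_C = 2+8 = 10
ES_D = max(EF_B=4, EF_C=10) = 10; EF_D = 10+3 = 13
Expected project duration μ = 13 weeks. Critical path: A → C → D.

Variances on critical path: σ²_A=0.111, σ²_C=11.111, σ²_D=1.778.
Largest is σ²_C = 11.111.

C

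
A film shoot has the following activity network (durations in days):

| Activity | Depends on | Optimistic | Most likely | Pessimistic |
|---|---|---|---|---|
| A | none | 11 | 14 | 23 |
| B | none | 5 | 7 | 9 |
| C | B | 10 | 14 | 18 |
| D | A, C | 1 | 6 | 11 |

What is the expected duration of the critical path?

te_A = (11 + 4·14 + 23)/6 = 90/6 = 15
te_B = (5 + 4·7 + 9)/6 = 42/6 = 7
te_C = (10 + 4·14 + 18)/6 = 84/6 = 14
te_D = (1 + 4·6 + 11)/6 = 36/6 = 6

Forward pass:
ES_A = 0; EF_A = 15
ES_B = 0; EF_B = 7
ES_C = 7; EF_C = 7+14 = 21
ES_D = max(EF_A=15, EF_C=21) = 21; EF_D = 21+6 = 27
Expected project duration μ = 27 days. Critical path: B → C → D.

27 days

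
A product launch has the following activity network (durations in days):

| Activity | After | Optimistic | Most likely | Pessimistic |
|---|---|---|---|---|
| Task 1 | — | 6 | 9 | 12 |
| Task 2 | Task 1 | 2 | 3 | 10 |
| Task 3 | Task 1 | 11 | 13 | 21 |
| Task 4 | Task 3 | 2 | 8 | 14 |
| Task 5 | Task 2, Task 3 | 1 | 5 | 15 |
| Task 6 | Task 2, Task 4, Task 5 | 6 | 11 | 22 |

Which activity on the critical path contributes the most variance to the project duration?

Task 6

te_Task 1 = (6 + 4·9 + 12)/6 = 54/6 = 9; σ²_Task 1 = ((12−6)/6)² = 1.000
te_Task 2 = (2 + 4·3 + 10)/6 = 24/6 = 4; σ²_Task 2 = ((10−2)/6)² = 1.778
te_Task 3 = (11 + 4·13 + 21)/6 = 84/6 = 14; σ²_Task 3 = ((21−11)/6)² = 2.778
te_Task 4 = (2 + 4·8 + 14)/6 = 48/6 = 8; σ²_Task 4 = ((14−2)/6)² = 4.000
te_Task 5 = (1 + 4·5 + 15)/6 = 36/6 = 6; σ²_Task 5 = ((15−1)/6)² = 5.444
te_Task 6 = (6 + 4·11 + 22)/6 = 72/6 = 12; σ²_Task 6 = ((22−6)/6)² = 7.111

Forward pass:
ES_Task 1 = 0; EF_Task 1 = 9
ES_Task 2 = 9; EF_Task 2 = 9+4 = 13
ES_Task 3 = 9; EF_Task 3 = 9+14 = 23
ES_Task 4 = 23; EF_Task 4 = 23+8 = 31
ES_Task 5 = max(EF_Task 2=13, EF_Task 3=23) = 23; EF_Task 5 = 23+6 = 29
ES_Task 6 = max(EF_Task 2=13, EF_Task 4=31, EF_Task 5=29) = 31; EF_Task 6 = 31+12 = 43
Expected project duration μ = 43 days. Critical path: Task 1 → Task 3 → Task 4 → Task 6.

Variances on critical path: σ²_Task 1=1.000, σ²_Task 3=2.778, σ²_Task 4=4.000, σ²_Task 6=7.111.
Largest is σ²_Task 6 = 7.111.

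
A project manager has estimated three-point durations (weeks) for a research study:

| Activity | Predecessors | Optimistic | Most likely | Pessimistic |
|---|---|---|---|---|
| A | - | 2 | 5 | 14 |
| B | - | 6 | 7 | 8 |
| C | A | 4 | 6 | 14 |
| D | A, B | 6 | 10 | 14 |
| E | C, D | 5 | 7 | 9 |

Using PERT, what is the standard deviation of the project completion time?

1.53 weeks

te_A = (2 + 4·5 + 14)/6 = 36/6 = 6; σ²_A = ((14−2)/6)² = 4.000
te_B = (6 + 4·7 + 8)/6 = 42/6 = 7; σ²_B = ((8−6)/6)² = 0.111
te_C = (4 + 4·6 + 14)/6 = 42/6 = 7; σ²_C = ((14−4)/6)² = 2.778
te_D = (6 + 4·10 + 14)/6 = 60/6 = 10; σ²_D = ((14−6)/6)² = 1.778
te_E = (5 + 4·7 + 9)/6 = 42/6 = 7; σ²_E = ((9−5)/6)² = 0.444

Forward pass:
ES_A = 0; EF_A = 6
ES_B = 0; EF_B = 7
ES_C = 6; EF_C = 6+7 = 13
ES_D = max(EF_A=6, EF_B=7) = 7; EF_D = 7+10 = 17
ES_E = max(EF_C=13, EF_D=17) = 17; EF_E = 17+7 = 24
Expected project duration μ = 24 weeks. Critical path: B → D → E.

Variance along critical path = 0.111 + 1.778 + 0.444 = 2.333
σ = √2.333 = 1.528 weeks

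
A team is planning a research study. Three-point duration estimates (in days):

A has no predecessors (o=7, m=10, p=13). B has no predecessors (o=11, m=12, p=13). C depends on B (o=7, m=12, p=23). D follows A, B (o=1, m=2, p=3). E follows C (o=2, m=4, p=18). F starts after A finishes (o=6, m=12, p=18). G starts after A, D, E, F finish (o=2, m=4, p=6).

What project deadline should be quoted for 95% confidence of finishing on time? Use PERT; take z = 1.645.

41.3 days

te_A = (7 + 4·10 + 13)/6 = 60/6 = 10; σ²_A = ((13−7)/6)² = 1.000
te_B = (11 + 4·12 + 13)/6 = 72/6 = 12; σ²_B = ((13−11)/6)² = 0.111
te_C = (7 + 4·12 + 23)/6 = 78/6 = 13; σ²_C = ((23−7)/6)² = 7.111
te_D = (1 + 4·2 + 3)/6 = 12/6 = 2; σ²_D = ((3−1)/6)² = 0.111
te_E = (2 + 4·4 + 18)/6 = 36/6 = 6; σ²_E = ((18−2)/6)² = 7.111
te_F = (6 + 4·12 + 18)/6 = 72/6 = 12; σ²_F = ((18−6)/6)² = 4.000
te_G = (2 + 4·4 + 6)/6 = 24/6 = 4; σ²_G = ((6−2)/6)² = 0.444

Forward pass:
ES_A = 0; EF_A = 10
ES_B = 0; EF_B = 12
ES_C = 12; EF_C = 12+13 = 25
ES_D = max(EF_A=10, EF_B=12) = 12; EF_D = 12+2 = 14
ES_E = 25; EF_E = 25+6 = 31
ES_F = 10; EF_F = 10+12 = 22
ES_G = max(EF_A=10, EF_D=14, EF_E=31, EF_F=22) = 31; EF_G = 31+4 = 35
Expected project duration μ = 35 days. Critical path: B → C → E → G.

Variance along critical path = 0.111 + 7.111 + 7.111 + 0.444 = 14.778; σ = 3.844 days.
D = μ + z·σ = 35 + 1.645·3.844 = 41.3 days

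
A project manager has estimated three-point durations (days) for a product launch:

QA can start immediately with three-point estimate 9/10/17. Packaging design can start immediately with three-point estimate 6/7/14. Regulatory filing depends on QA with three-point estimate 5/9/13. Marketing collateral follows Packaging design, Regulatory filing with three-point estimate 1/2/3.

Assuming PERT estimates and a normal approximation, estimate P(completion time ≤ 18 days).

0.018

te_QA = (9 + 4·10 + 17)/6 = 66/6 = 11; σ²_QA = ((17−9)/6)² = 1.778
te_Packaging design = (6 + 4·7 + 14)/6 = 48/6 = 8; σ²_Packaging design = ((14−6)/6)² = 1.778
te_Regulatory filing = (5 + 4·9 + 13)/6 = 54/6 = 9; σ²_Regulatory filing = ((13−5)/6)² = 1.778
te_Marketing collateral = (1 + 4·2 + 3)/6 = 12/6 = 2; σ²_Marketing collateral = ((3−1)/6)² = 0.111

Forward pass:
ES_QA = 0; EF_QA = 11
ES_Packaging design = 0; EF_Packaging design = 8
ES_Regulatory filing = 11; EF_Regulatory filing = 11+9 = 20
ES_Marketing collateral = max(EF_Packaging design=8, EF_Regulatory filing=20) = 20; EF_Marketing collateral = 20+2 = 22
Expected project duration μ = 22 days. Critical path: QA → Regulatory filing → Marketing collateral.

Variance along critical path = 1.778 + 1.778 + 0.111 = 3.667; σ = √3.667 = 1.915 days.
Z = (18 − 22) / 1.915 = -2.089
P(T ≤ 18) = Φ(-2.089) ≈ 0.018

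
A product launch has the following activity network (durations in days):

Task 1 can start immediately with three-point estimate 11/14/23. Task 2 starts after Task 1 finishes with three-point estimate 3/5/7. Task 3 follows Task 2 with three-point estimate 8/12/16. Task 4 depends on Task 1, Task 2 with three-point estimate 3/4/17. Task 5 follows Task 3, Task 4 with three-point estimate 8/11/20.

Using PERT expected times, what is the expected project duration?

te_Task 1 = (11 + 4·14 + 23)/6 = 90/6 = 15
te_Task 2 = (3 + 4·5 + 7)/6 = 30/6 = 5
te_Task 3 = (8 + 4·12 + 16)/6 = 72/6 = 12
te_Task 4 = (3 + 4·4 + 17)/6 = 36/6 = 6
te_Task 5 = (8 + 4·11 + 20)/6 = 72/6 = 12

Forward pass:
ES_Task 1 = 0; EF_Task 1 = 15
ES_Task 2 = 15; EF_Task 2 = 15+5 = 20
ES_Task 3 = 20; EF_Task 3 = 20+12 = 32
ES_Task 4 = max(EF_Task 1=15, EF_Task 2=20) = 20; EF_Task 4 = 20+6 = 26
ES_Task 5 = max(EF_Task 3=32, EF_Task 4=26) = 32; EF_Task 5 = 32+12 = 44
Expected project duration μ = 44 days. Critical path: Task 1 → Task 2 → Task 3 → Task 5.

44 days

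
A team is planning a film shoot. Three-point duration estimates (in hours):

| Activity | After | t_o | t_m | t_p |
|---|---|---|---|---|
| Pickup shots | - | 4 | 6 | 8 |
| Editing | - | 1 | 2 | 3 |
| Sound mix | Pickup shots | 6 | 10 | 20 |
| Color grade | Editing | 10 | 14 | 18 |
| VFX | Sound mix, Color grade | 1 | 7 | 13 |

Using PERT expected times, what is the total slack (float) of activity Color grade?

te_Pickup shots = (4 + 4·6 + 8)/6 = 36/6 = 6
te_Editing = (1 + 4·2 + 3)/6 = 12/6 = 2
te_Sound mix = (6 + 4·10 + 20)/6 = 66/6 = 11
te_Color grade = (10 + 4·14 + 18)/6 = 84/6 = 14
te_VFX = (1 + 4·7 + 13)/6 = 42/6 = 7

Forward pass:
ES_Pickup shots = 0; EF_Pickup shots = 6
ES_Editing = 0; EF_Editing = 2
ES_Sound mix = 6; EF_Sound mix = 6+11 = 17
ES_Color grade = 2; EF_Color grade = 2+14 = 16
ES_VFX = max(EF_Sound mix=17, EF_Color grade=16) = 17; EF_VFX = 17+7 = 24
Expected project duration μ = 24 hours. Critical path: Pickup shots → Sound mix → VFX.

Backward pass:
LF_VFX = 24; LS_VFX = 24−7 = 17
LF_Color grade = LS_VFX = 17; LS_Color grade = 17−14 = 3
LF_Sound mix = LS_VFX = 17; LS_Sound mix = 17−11 = 6
LF_Editing = LS_Color grade = 3; LS_Editing = 3−2 = 1
LF_Pickup shots = LS_Sound mix = 6; LS_Pickup shots = 6−6 = 0
Slack_Color grade = LS_Color grade − ES_Color grade = 3 − 2 = 1

1 hours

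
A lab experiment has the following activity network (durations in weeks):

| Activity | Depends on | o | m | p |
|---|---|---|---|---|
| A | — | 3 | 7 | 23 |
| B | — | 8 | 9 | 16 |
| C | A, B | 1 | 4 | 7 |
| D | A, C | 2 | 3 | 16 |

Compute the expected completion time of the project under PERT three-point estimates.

te_A = (3 + 4·7 + 23)/6 = 54/6 = 9
te_B = (8 + 4·9 + 16)/6 = 60/6 = 10
te_C = (1 + 4·4 + 7)/6 = 24/6 = 4
te_D = (2 + 4·3 + 16)/6 = 30/6 = 5

Forward pass:
ES_A = 0; EF_A = 9
ES_B = 0; EF_B = 10
ES_C = max(EF_A=9, EF_B=10) = 10; EF_C = 10+4 = 14
ES_D = max(EF_A=9, EF_C=14) = 14; EF_D = 14+5 = 19
Expected project duration μ = 19 weeks. Critical path: B → C → D.

19 weeks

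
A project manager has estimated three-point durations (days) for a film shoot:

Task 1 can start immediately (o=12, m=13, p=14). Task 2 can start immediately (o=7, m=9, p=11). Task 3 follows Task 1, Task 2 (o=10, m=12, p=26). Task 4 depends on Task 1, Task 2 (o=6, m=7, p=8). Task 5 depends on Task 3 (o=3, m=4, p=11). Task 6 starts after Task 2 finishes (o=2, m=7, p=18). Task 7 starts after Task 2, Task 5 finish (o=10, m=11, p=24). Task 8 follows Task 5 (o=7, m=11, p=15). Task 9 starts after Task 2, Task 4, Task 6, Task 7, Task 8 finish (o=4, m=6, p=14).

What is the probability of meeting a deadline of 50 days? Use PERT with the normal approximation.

0.315

te_Task 1 = (12 + 4·13 + 14)/6 = 78/6 = 13; σ²_Task 1 = ((14−12)/6)² = 0.111
te_Task 2 = (7 + 4·9 + 11)/6 = 54/6 = 9; σ²_Task 2 = ((11−7)/6)² = 0.444
te_Task 3 = (10 + 4·12 + 26)/6 = 84/6 = 14; σ²_Task 3 = ((26−10)/6)² = 7.111
te_Task 4 = (6 + 4·7 + 8)/6 = 42/6 = 7; σ²_Task 4 = ((8−6)/6)² = 0.111
te_Task 5 = (3 + 4·4 + 11)/6 = 30/6 = 5; σ²_Task 5 = ((11−3)/6)² = 1.778
te_Task 6 = (2 + 4·7 + 18)/6 = 48/6 = 8; σ²_Task 6 = ((18−2)/6)² = 7.111
te_Task 7 = (10 + 4·11 + 24)/6 = 78/6 = 13; σ²_Task 7 = ((24−10)/6)² = 5.444
te_Task 8 = (7 + 4·11 + 15)/6 = 66/6 = 11; σ²_Task 8 = ((15−7)/6)² = 1.778
te_Task 9 = (4 + 4·6 + 14)/6 = 42/6 = 7; σ²_Task 9 = ((14−4)/6)² = 2.778

Forward pass:
ES_Task 1 = 0; EF_Task 1 = 13
ES_Task 2 = 0; EF_Task 2 = 9
ES_Task 3 = max(EF_Task 1=13, EF_Task 2=9) = 13; EF_Task 3 = 13+14 = 27
ES_Task 4 = max(EF_Task 1=13, EF_Task 2=9) = 13; EF_Task 4 = 13+7 = 20
ES_Task 5 = 27; EF_Task 5 = 27+5 = 32
ES_Task 6 = 9; EF_Task 6 = 9+8 = 17
ES_Task 7 = max(EF_Task 2=9, EF_Task 5=32) = 32; EF_Task 7 = 32+13 = 45
ES_Task 8 = 32; EF_Task 8 = 32+11 = 43
ES_Task 9 = max(EF_Task 2=9, EF_Task 4=20, EF_Task 6=17, EF_Task 7=45, EF_Task 8=43) = 45; EF_Task 9 = 45+7 = 52
Expected project duration μ = 52 days. Critical path: Task 1 → Task 3 → Task 5 → Task 7 → Task 9.

Variance along critical path = 0.111 + 7.111 + 1.778 + 5.444 + 2.778 = 17.222; σ = √17.222 = 4.150 days.
Z = (50 − 52) / 4.150 = -0.482
P(T ≤ 50) = Φ(-0.482) ≈ 0.315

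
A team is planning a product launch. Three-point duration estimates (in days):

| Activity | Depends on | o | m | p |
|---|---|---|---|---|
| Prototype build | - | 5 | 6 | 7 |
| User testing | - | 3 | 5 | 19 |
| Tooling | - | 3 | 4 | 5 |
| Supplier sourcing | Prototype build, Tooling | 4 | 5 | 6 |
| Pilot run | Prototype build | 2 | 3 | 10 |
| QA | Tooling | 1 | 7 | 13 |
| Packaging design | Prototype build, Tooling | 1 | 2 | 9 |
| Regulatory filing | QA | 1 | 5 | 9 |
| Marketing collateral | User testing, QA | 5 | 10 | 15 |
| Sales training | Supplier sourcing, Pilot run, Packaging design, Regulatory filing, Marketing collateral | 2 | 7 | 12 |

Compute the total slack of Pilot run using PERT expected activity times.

11 days

te_Prototype build = (5 + 4·6 + 7)/6 = 36/6 = 6
te_User testing = (3 + 4·5 + 19)/6 = 42/6 = 7
te_Tooling = (3 + 4·4 + 5)/6 = 24/6 = 4
te_Supplier sourcing = (4 + 4·5 + 6)/6 = 30/6 = 5
te_Pilot run = (2 + 4·3 + 10)/6 = 24/6 = 4
te_QA = (1 + 4·7 + 13)/6 = 42/6 = 7
te_Packaging design = (1 + 4·2 + 9)/6 = 18/6 = 3
te_Regulatory filing = (1 + 4·5 + 9)/6 = 30/6 = 5
te_Marketing collateral = (5 + 4·10 + 15)/6 = 60/6 = 10
te_Sales training = (2 + 4·7 + 12)/6 = 42/6 = 7

Forward pass:
ES_Prototype build = 0; EF_Prototype build = 6
ES_User testing = 0; EF_User testing = 7
ES_Tooling = 0; EF_Tooling = 4
ES_Supplier sourcing = max(EF_Prototype build=6, EF_Tooling=4) = 6; EF_Supplier sourcing = 6+5 = 11
ES_Pilot run = 6; EF_Pilot run = 6+4 = 10
ES_QA = 4; EF_QA = 4+7 = 11
ES_Packaging design = max(EF_Prototype build=6, EF_Tooling=4) = 6; EF_Packaging design = 6+3 = 9
ES_Regulatory filing = 11; EF_Regulatory filing = 11+5 = 16
ES_Marketing collateral = max(EF_User testing=7, EF_QA=11) = 11; EF_Marketing collateral = 11+10 = 21
ES_Sales training = max(EF_Supplier sourcing=11, EF_Pilot run=10, EF_Packaging design=9, EF_Regulatory filing=16, EF_Marketing collateral=21) = 21; EF_Sales training = 21+7 = 28
Expected project duration μ = 28 days. Critical path: Tooling → QA → Marketing collateral → Sales training.

Backward pass:
LF_Sales training = 28; LS_Sales training = 28−7 = 21
LF_Marketing collateral = LS_Sales training = 21; LS_Marketing collateral = 21−10 = 11
LF_Regulatory filing = LS_Sales training = 21; LS_Regulatory filing = 21−5 = 16
LF_Packaging design = LS_Sales training = 21; LS_Packaging design = 21−3 = 18
LF_QA = min(LS_Regulatory filing=16, LS_Marketing collateral=11) = 11; LS_QA = 11−7 = 4
LF_Pilot run = LS_Sales training = 21; LS_Pilot run = 21−4 = 17
LF_Supplier sourcing = LS_Sales training = 21; LS_Supplier sourcing = 21−5 = 16
LF_Tooling = min(LS_Supplier sourcing=16, LS_QA=4, LS_Packaging design=18) = 4; LS_Tooling = 4−4 = 0
LF_User testing = LS_Marketing collateral = 11; LS_User testing = 11−7 = 4
LF_Prototype build = min(LS_Supplier sourcing=16, LS_Pilot run=17, LS_Packaging design=18) = 16; LS_Prototype build = 16−6 = 10
Slack_Pilot run = LS_Pilot run − ES_Pilot run = 17 − 6 = 11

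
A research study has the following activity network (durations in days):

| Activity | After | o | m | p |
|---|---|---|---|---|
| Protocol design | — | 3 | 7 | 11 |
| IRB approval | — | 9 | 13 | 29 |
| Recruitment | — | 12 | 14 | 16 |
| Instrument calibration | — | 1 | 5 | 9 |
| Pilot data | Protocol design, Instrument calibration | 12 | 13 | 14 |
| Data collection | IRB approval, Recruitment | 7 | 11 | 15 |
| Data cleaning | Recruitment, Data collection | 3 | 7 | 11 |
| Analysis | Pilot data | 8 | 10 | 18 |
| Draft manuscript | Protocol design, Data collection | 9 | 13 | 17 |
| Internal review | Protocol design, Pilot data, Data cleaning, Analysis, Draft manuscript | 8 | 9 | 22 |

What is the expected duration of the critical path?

te_Protocol design = (3 + 4·7 + 11)/6 = 42/6 = 7
te_IRB approval = (9 + 4·13 + 29)/6 = 90/6 = 15
te_Recruitment = (12 + 4·14 + 16)/6 = 84/6 = 14
te_Instrument calibration = (1 + 4·5 + 9)/6 = 30/6 = 5
te_Pilot data = (12 + 4·13 + 14)/6 = 78/6 = 13
te_Data collection = (7 + 4·11 + 15)/6 = 66/6 = 11
te_Data cleaning = (3 + 4·7 + 11)/6 = 42/6 = 7
te_Analysis = (8 + 4·10 + 18)/6 = 66/6 = 11
te_Draft manuscript = (9 + 4·13 + 17)/6 = 78/6 = 13
te_Internal review = (8 + 4·9 + 22)/6 = 66/6 = 11

Forward pass:
ES_Protocol design = 0; EF_Protocol design = 7
ES_IRB approval = 0; EF_IRB approval = 15
ES_Recruitment = 0; EF_Recruitment = 14
ES_Instrument calibration = 0; EF_Instrument calibration = 5
ES_Pilot data = max(EF_Protocol design=7, EF_Instrument calibration=5) = 7; EF_Pilot data = 7+13 = 20
ES_Data collection = max(EF_IRB approval=15, EF_Recruitment=14) = 15; EF_Data collection = 15+11 = 26
ES_Data cleaning = max(EF_Recruitment=14, EF_Data collection=26) = 26; EF_Data cleaning = 26+7 = 33
ES_Analysis = 20; EF_Analysis = 20+11 = 31
ES_Draft manuscript = max(EF_Protocol design=7, EF_Data collection=26) = 26; EF_Draft manuscript = 26+13 = 39
ES_Internal review = max(EF_Protocol design=7, EF_Pilot data=20, EF_Data cleaning=33, EF_Analysis=31, EF_Draft manuscript=39) = 39; EF_Internal review = 39+11 = 50
Expected project duration μ = 50 days. Critical path: IRB approval → Data collection → Draft manuscript → Internal review.

50 days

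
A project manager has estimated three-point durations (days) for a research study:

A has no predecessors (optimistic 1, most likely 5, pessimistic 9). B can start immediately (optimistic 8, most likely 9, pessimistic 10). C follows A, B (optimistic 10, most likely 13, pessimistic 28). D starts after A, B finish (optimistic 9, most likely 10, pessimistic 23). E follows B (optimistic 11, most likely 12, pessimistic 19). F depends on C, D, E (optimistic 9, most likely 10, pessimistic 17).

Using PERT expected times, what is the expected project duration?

te_A = (1 + 4·5 + 9)/6 = 30/6 = 5
te_B = (8 + 4·9 + 10)/6 = 54/6 = 9
te_C = (10 + 4·13 + 28)/6 = 90/6 = 15
te_D = (9 + 4·10 + 23)/6 = 72/6 = 12
te_E = (11 + 4·12 + 19)/6 = 78/6 = 13
te_F = (9 + 4·10 + 17)/6 = 66/6 = 11

Forward pass:
ES_A = 0; EF_A = 5
ES_B = 0; EF_B = 9
ES_C = max(EF_A=5, EF_B=9) = 9; EF_C = 9+15 = 24
ES_D = max(EF_A=5, EF_B=9) = 9; EF_D = 9+12 = 21
ES_E = 9; EF_E = 9+13 = 22
ES_F = max(EF_C=24, EF_D=21, EF_E=22) = 24; EF_F = 24+11 = 35
Expected project duration μ = 35 days. Critical path: B → C → F.

35 days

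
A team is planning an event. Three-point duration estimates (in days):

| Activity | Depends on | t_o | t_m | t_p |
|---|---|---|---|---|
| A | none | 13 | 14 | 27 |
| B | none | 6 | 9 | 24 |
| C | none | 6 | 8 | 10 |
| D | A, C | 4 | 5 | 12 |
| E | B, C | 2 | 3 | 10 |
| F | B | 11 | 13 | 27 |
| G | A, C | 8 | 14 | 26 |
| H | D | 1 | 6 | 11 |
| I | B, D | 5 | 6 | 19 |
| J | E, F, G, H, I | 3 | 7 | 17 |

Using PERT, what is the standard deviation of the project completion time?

te_A = (13 + 4·14 + 27)/6 = 96/6 = 16; σ²_A = ((27−13)/6)² = 5.444
te_B = (6 + 4·9 + 24)/6 = 66/6 = 11; σ²_B = ((24−6)/6)² = 9.000
te_C = (6 + 4·8 + 10)/6 = 48/6 = 8; σ²_C = ((10−6)/6)² = 0.444
te_D = (4 + 4·5 + 12)/6 = 36/6 = 6; σ²_D = ((12−4)/6)² = 1.778
te_E = (2 + 4·3 + 10)/6 = 24/6 = 4; σ²_E = ((10−2)/6)² = 1.778
te_F = (11 + 4·13 + 27)/6 = 90/6 = 15; σ²_F = ((27−11)/6)² = 7.111
te_G = (8 + 4·14 + 26)/6 = 90/6 = 15; σ²_G = ((26−8)/6)² = 9.000
te_H = (1 + 4·6 + 11)/6 = 36/6 = 6; σ²_H = ((11−1)/6)² = 2.778
te_I = (5 + 4·6 + 19)/6 = 48/6 = 8; σ²_I = ((19−5)/6)² = 5.444
te_J = (3 + 4·7 + 17)/6 = 48/6 = 8; σ²_J = ((17−3)/6)² = 5.444

Forward pass:
ES_A = 0; EF_A = 16
ES_B = 0; EF_B = 11
ES_C = 0; EF_C = 8
ES_D = max(EF_A=16, EF_C=8) = 16; EF_D = 16+6 = 22
ES_E = max(EF_B=11, EF_C=8) = 11; EF_E = 11+4 = 15
ES_F = 11; EF_F = 11+15 = 26
ES_G = max(EF_A=16, EF_C=8) = 16; EF_G = 16+15 = 31
ES_H = 22; EF_H = 22+6 = 28
ES_I = max(EF_B=11, EF_D=22) = 22; EF_I = 22+8 = 30
ES_J = max(EF_E=15, EF_F=26, EF_G=31, EF_H=28, EF_I=30) = 31; EF_J = 31+8 = 39
Expected project duration μ = 39 days. Critical path: A → G → J.

Variance along critical path = 5.444 + 9.000 + 5.444 = 19.889
σ = √19.889 = 4.460 days

4.46 days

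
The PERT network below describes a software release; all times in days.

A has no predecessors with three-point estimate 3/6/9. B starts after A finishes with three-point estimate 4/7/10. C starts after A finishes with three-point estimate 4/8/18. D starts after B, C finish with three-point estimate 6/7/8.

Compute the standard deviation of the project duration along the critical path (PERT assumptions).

te_A = (3 + 4·6 + 9)/6 = 36/6 = 6; σ²_A = ((9−3)/6)² = 1.000
te_B = (4 + 4·7 + 10)/6 = 42/6 = 7; σ²_B = ((10−4)/6)² = 1.000
te_C = (4 + 4·8 + 18)/6 = 54/6 = 9; σ²_C = ((18−4)/6)² = 5.444
te_D = (6 + 4·7 + 8)/6 = 42/6 = 7; σ²_D = ((8−6)/6)² = 0.111

Forward pass:
ES_A = 0; EF_A = 6
ES_B = 6; EF_B = 6+7 = 13
ES_C = 6; EF_C = 6+9 = 15
ES_D = max(EF_B=13, EF_C=15) = 15; EF_D = 15+7 = 22
Expected project duration μ = 22 days. Critical path: A → C → D.

Variance along critical path = 1.000 + 5.444 + 0.111 = 6.556
σ = √6.556 = 2.560 days

2.56 days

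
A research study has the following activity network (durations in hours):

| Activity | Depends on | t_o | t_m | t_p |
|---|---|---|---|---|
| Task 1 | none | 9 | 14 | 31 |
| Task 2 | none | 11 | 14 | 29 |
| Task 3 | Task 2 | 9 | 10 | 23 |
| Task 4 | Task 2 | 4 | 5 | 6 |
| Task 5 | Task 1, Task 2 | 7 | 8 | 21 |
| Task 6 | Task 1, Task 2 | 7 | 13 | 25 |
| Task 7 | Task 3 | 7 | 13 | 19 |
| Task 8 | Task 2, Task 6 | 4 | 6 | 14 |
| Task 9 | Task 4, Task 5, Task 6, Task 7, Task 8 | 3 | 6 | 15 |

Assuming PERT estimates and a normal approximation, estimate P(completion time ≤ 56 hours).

te_Task 1 = (9 + 4·14 + 31)/6 = 96/6 = 16; σ²_Task 1 = ((31−9)/6)² = 13.444
te_Task 2 = (11 + 4·14 + 29)/6 = 96/6 = 16; σ²_Task 2 = ((29−11)/6)² = 9.000
te_Task 3 = (9 + 4·10 + 23)/6 = 72/6 = 12; σ²_Task 3 = ((23−9)/6)² = 5.444
te_Task 4 = (4 + 4·5 + 6)/6 = 30/6 = 5; σ²_Task 4 = ((6−4)/6)² = 0.111
te_Task 5 = (7 + 4·8 + 21)/6 = 60/6 = 10; σ²_Task 5 = ((21−7)/6)² = 5.444
te_Task 6 = (7 + 4·13 + 25)/6 = 84/6 = 14; σ²_Task 6 = ((25−7)/6)² = 9.000
te_Task 7 = (7 + 4·13 + 19)/6 = 78/6 = 13; σ²_Task 7 = ((19−7)/6)² = 4.000
te_Task 8 = (4 + 4·6 + 14)/6 = 42/6 = 7; σ²_Task 8 = ((14−4)/6)² = 2.778
te_Task 9 = (3 + 4·6 + 15)/6 = 42/6 = 7; σ²_Task 9 = ((15−3)/6)² = 4.000

Forward pass:
ES_Task 1 = 0; EF_Task 1 = 16
ES_Task 2 = 0; EF_Task 2 = 16
ES_Task 3 = 16; EF_Task 3 = 16+12 = 28
ES_Task 4 = 16; EF_Task 4 = 16+5 = 21
ES_Task 5 = max(EF_Task 1=16, EF_Task 2=16) = 16; EF_Task 5 = 16+10 = 26
ES_Task 6 = max(EF_Task 1=16, EF_Task 2=16) = 16; EF_Task 6 = 16+14 = 30
ES_Task 7 = 28; EF_Task 7 = 28+13 = 41
ES_Task 8 = max(EF_Task 2=16, EF_Task 6=30) = 30; EF_Task 8 = 30+7 = 37
ES_Task 9 = max(EF_Task 4=21, EF_Task 5=26, EF_Task 6=30, EF_Task 7=41, EF_Task 8=37) = 41; EF_Task 9 = 41+7 = 48
Expected project duration μ = 48 hours. Critical path: Task 2 → Task 3 → Task 7 → Task 9.

Variance along critical path = 9.000 + 5.444 + 4.000 + 4.000 = 22.444; σ = √22.444 = 4.738 hours.
Z = (56 − 48) / 4.738 = 1.689
P(T ≤ 56) = Φ(1.689) ≈ 0.954

0.954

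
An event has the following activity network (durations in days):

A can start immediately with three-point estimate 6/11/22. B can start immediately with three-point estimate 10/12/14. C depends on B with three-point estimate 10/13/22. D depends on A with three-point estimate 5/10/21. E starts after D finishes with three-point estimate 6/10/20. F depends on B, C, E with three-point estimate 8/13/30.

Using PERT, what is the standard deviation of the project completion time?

te_A = (6 + 4·11 + 22)/6 = 72/6 = 12; σ²_A = ((22−6)/6)² = 7.111
te_B = (10 + 4·12 + 14)/6 = 72/6 = 12; σ²_B = ((14−10)/6)² = 0.444
te_C = (10 + 4·13 + 22)/6 = 84/6 = 14; σ²_C = ((22−10)/6)² = 4.000
te_D = (5 + 4·10 + 21)/6 = 66/6 = 11; σ²_D = ((21−5)/6)² = 7.111
te_E = (6 + 4·10 + 20)/6 = 66/6 = 11; σ²_E = ((20−6)/6)² = 5.444
te_F = (8 + 4·13 + 30)/6 = 90/6 = 15; σ²_F = ((30−8)/6)² = 13.444

Forward pass:
ES_A = 0; EF_A = 12
ES_B = 0; EF_B = 12
ES_C = 12; EF_C = 12+14 = 26
ES_D = 12; EF_D = 12+11 = 23
ES_E = 23; EF_E = 23+11 = 34
ES_F = max(EF_B=12, EF_C=26, EF_E=34) = 34; EF_F = 34+15 = 49
Expected project duration μ = 49 days. Critical path: A → D → E → F.

Variance along critical path = 7.111 + 7.111 + 5.444 + 13.444 = 33.111
σ = √33.111 = 5.754 days

5.75 days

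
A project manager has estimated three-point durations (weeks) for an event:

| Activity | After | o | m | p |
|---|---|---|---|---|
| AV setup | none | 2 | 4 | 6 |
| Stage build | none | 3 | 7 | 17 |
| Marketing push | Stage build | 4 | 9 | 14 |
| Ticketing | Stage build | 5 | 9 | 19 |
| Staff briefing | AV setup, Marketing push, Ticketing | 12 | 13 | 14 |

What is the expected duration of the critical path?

31 weeks

te_AV setup = (2 + 4·4 + 6)/6 = 24/6 = 4
te_Stage build = (3 + 4·7 + 17)/6 = 48/6 = 8
te_Marketing push = (4 + 4·9 + 14)/6 = 54/6 = 9
te_Ticketing = (5 + 4·9 + 19)/6 = 60/6 = 10
te_Staff briefing = (12 + 4·13 + 14)/6 = 78/6 = 13

Forward pass:
ES_AV setup = 0; EF_AV setup = 4
ES_Stage build = 0; EF_Stage build = 8
ES_Marketing push = 8; EF_Marketing push = 8+9 = 17
ES_Ticketing = 8; EF_Ticketing = 8+10 = 18
ES_Staff briefing = max(EF_AV setup=4, EF_Marketing push=17, EF_Ticketing=18) = 18; EF_Staff briefing = 18+13 = 31
Expected project duration μ = 31 weeks. Critical path: Stage build → Ticketing → Staff briefing.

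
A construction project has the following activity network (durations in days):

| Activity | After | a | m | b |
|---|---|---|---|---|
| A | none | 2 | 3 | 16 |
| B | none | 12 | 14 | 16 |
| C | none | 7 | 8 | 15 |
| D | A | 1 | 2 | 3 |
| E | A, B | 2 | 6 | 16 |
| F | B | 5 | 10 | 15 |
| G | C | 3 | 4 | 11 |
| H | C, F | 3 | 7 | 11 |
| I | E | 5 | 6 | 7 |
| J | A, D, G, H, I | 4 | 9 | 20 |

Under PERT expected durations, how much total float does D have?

24 days

te_A = (2 + 4·3 + 16)/6 = 30/6 = 5
te_B = (12 + 4·14 + 16)/6 = 84/6 = 14
te_C = (7 + 4·8 + 15)/6 = 54/6 = 9
te_D = (1 + 4·2 + 3)/6 = 12/6 = 2
te_E = (2 + 4·6 + 16)/6 = 42/6 = 7
te_F = (5 + 4·10 + 15)/6 = 60/6 = 10
te_G = (3 + 4·4 + 11)/6 = 30/6 = 5
te_H = (3 + 4·7 + 11)/6 = 42/6 = 7
te_I = (5 + 4·6 + 7)/6 = 36/6 = 6
te_J = (4 + 4·9 + 20)/6 = 60/6 = 10

Forward pass:
ES_A = 0; EF_A = 5
ES_B = 0; EF_B = 14
ES_C = 0; EF_C = 9
ES_D = 5; EF_D = 5+2 = 7
ES_E = max(EF_A=5, EF_B=14) = 14; EF_E = 14+7 = 21
ES_F = 14; EF_F = 14+10 = 24
ES_G = 9; EF_G = 9+5 = 14
ES_H = max(EF_C=9, EF_F=24) = 24; EF_H = 24+7 = 31
ES_I = 21; EF_I = 21+6 = 27
ES_J = max(EF_A=5, EF_D=7, EF_G=14, EF_H=31, EF_I=27) = 31; EF_J = 31+10 = 41
Expected project duration μ = 41 days. Critical path: B → F → H → J.

Backward pass:
LF_J = 41; LS_J = 41−10 = 31
LF_I = LS_J = 31; LS_I = 31−6 = 25
LF_H = LS_J = 31; LS_H = 31−7 = 24
LF_G = LS_J = 31; LS_G = 31−5 = 26
LF_F = LS_H = 24; LS_F = 24−10 = 14
LF_E = LS_I = 25; LS_E = 25−7 = 18
LF_D = LS_J = 31; LS_D = 31−2 = 29
LF_C = min(LS_G=26, LS_H=24) = 24; LS_C = 24−9 = 15
LF_B = min(LS_E=18, LS_F=14) = 14; LS_B = 14−14 = 0
LF_A = min(LS_D=29, LS_E=18, LS_J=31) = 18; LS_A = 18−5 = 13
Slack_D = LS_D − ES_D = 29 − 5 = 24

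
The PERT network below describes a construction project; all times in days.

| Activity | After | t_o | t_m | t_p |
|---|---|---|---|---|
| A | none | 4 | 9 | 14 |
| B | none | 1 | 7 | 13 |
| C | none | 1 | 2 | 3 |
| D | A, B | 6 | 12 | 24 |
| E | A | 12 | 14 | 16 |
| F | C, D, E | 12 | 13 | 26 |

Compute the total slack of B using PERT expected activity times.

te_A = (4 + 4·9 + 14)/6 = 54/6 = 9
te_B = (1 + 4·7 + 13)/6 = 42/6 = 7
te_C = (1 + 4·2 + 3)/6 = 12/6 = 2
te_D = (6 + 4·12 + 24)/6 = 78/6 = 13
te_E = (12 + 4·14 + 16)/6 = 84/6 = 14
te_F = (12 + 4·13 + 26)/6 = 90/6 = 15

Forward pass:
ES_A = 0; EF_A = 9
ES_B = 0; EF_B = 7
ES_C = 0; EF_C = 2
ES_D = max(EF_A=9, EF_B=7) = 9; EF_D = 9+13 = 22
ES_E = 9; EF_E = 9+14 = 23
ES_F = max(EF_C=2, EF_D=22, EF_E=23) = 23; EF_F = 23+15 = 38
Expected project duration μ = 38 days. Critical path: A → E → F.

Backward pass:
LF_F = 38; LS_F = 38−15 = 23
LF_E = LS_F = 23; LS_E = 23−14 = 9
LF_D = LS_F = 23; LS_D = 23−13 = 10
LF_C = LS_F = 23; LS_C = 23−2 = 21
LF_B = LS_D = 10; LS_B = 10−7 = 3
LF_A = min(LS_D=10, LS_E=9) = 9; LS_A = 9−9 = 0
Slack_B = LS_B − ES_B = 3 − 0 = 3

3 days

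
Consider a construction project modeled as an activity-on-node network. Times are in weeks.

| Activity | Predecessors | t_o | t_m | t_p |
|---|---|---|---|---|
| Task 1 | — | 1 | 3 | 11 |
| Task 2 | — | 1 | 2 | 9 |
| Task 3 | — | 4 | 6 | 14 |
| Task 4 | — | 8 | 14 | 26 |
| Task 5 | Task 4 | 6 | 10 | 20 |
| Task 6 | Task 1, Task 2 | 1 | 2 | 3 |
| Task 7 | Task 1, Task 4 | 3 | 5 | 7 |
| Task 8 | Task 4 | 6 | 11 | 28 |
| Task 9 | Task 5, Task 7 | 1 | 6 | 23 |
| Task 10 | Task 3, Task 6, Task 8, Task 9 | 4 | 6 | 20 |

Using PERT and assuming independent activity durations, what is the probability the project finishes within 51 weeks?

0.936

te_Task 1 = (1 + 4·3 + 11)/6 = 24/6 = 4; σ²_Task 1 = ((11−1)/6)² = 2.778
te_Task 2 = (1 + 4·2 + 9)/6 = 18/6 = 3; σ²_Task 2 = ((9−1)/6)² = 1.778
te_Task 3 = (4 + 4·6 + 14)/6 = 42/6 = 7; σ²_Task 3 = ((14−4)/6)² = 2.778
te_Task 4 = (8 + 4·14 + 26)/6 = 90/6 = 15; σ²_Task 4 = ((26−8)/6)² = 9.000
te_Task 5 = (6 + 4·10 + 20)/6 = 66/6 = 11; σ²_Task 5 = ((20−6)/6)² = 5.444
te_Task 6 = (1 + 4·2 + 3)/6 = 12/6 = 2; σ²_Task 6 = ((3−1)/6)² = 0.111
te_Task 7 = (3 + 4·5 + 7)/6 = 30/6 = 5; σ²_Task 7 = ((7−3)/6)² = 0.444
te_Task 8 = (6 + 4·11 + 28)/6 = 78/6 = 13; σ²_Task 8 = ((28−6)/6)² = 13.444
te_Task 9 = (1 + 4·6 + 23)/6 = 48/6 = 8; σ²_Task 9 = ((23−1)/6)² = 13.444
te_Task 10 = (4 + 4·6 + 20)/6 = 48/6 = 8; σ²_Task 10 = ((20−4)/6)² = 7.111

Forward pass:
ES_Task 1 = 0; EF_Task 1 = 4
ES_Task 2 = 0; EF_Task 2 = 3
ES_Task 3 = 0; EF_Task 3 = 7
ES_Task 4 = 0; EF_Task 4 = 15
ES_Task 5 = 15; EF_Task 5 = 15+11 = 26
ES_Task 6 = max(EF_Task 1=4, EF_Task 2=3) = 4; EF_Task 6 = 4+2 = 6
ES_Task 7 = max(EF_Task 1=4, EF_Task 4=15) = 15; EF_Task 7 = 15+5 = 20
ES_Task 8 = 15; EF_Task 8 = 15+13 = 28
ES_Task 9 = max(EF_Task 5=26, EF_Task 7=20) = 26; EF_Task 9 = 26+8 = 34
ES_Task 10 = max(EF_Task 3=7, EF_Task 6=6, EF_Task 8=28, EF_Task 9=34) = 34; EF_Task 10 = 34+8 = 42
Expected project duration μ = 42 weeks. Critical path: Task 4 → Task 5 → Task 9 → Task 10.

Variance along critical path = 9.000 + 5.444 + 13.444 + 7.111 = 35.000; σ = √35.000 = 5.916 weeks.
Z = (51 − 42) / 5.916 = 1.521
P(T ≤ 51) = Φ(1.521) ≈ 0.936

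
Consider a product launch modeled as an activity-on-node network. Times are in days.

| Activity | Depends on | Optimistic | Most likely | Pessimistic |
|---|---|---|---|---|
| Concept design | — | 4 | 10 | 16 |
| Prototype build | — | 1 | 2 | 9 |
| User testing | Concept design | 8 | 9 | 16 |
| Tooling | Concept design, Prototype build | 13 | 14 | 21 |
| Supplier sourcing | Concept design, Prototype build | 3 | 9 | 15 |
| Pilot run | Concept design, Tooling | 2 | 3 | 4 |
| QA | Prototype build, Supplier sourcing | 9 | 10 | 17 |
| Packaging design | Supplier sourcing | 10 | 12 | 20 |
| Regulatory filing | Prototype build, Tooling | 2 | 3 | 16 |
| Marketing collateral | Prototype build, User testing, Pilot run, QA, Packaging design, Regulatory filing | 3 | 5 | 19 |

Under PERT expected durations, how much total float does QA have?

te_Concept design = (4 + 4·10 + 16)/6 = 60/6 = 10
te_Prototype build = (1 + 4·2 + 9)/6 = 18/6 = 3
te_User testing = (8 + 4·9 + 16)/6 = 60/6 = 10
te_Tooling = (13 + 4·14 + 21)/6 = 90/6 = 15
te_Supplier sourcing = (3 + 4·9 + 15)/6 = 54/6 = 9
te_Pilot run = (2 + 4·3 + 4)/6 = 18/6 = 3
te_QA = (9 + 4·10 + 17)/6 = 66/6 = 11
te_Packaging design = (10 + 4·12 + 20)/6 = 78/6 = 13
te_Regulatory filing = (2 + 4·3 + 16)/6 = 30/6 = 5
te_Marketing collateral = (3 + 4·5 + 19)/6 = 42/6 = 7

Forward pass:
ES_Concept design = 0; EF_Concept design = 10
ES_Prototype build = 0; EF_Prototype build = 3
ES_User testing = 10; EF_User testing = 10+10 = 20
ES_Tooling = max(EF_Concept design=10, EF_Prototype build=3) = 10; EF_Tooling = 10+15 = 25
ES_Supplier sourcing = max(EF_Concept design=10, EF_Prototype build=3) = 10; EF_Supplier sourcing = 10+9 = 19
ES_Pilot run = max(EF_Concept design=10, EF_Tooling=25) = 25; EF_Pilot run = 25+3 = 28
ES_QA = max(EF_Prototype build=3, EF_Supplier sourcing=19) = 19; EF_QA = 19+11 = 30
ES_Packaging design = 19; EF_Packaging design = 19+13 = 32
ES_Regulatory filing = max(EF_Prototype build=3, EF_Tooling=25) = 25; EF_Regulatory filing = 25+5 = 30
ES_Marketing collateral = max(EF_Prototype build=3, EF_User testing=20, EF_Pilot run=28, EF_QA=30, EF_Packaging design=32, EF_Regulatory filing=30) = 32; EF_Marketing collateral = 32+7 = 39
Expected project duration μ = 39 days. Critical path: Concept design → Supplier sourcing → Packaging design → Marketing collateral.

Backward pass:
LF_Marketing collateral = 39; LS_Marketing collateral = 39−7 = 32
LF_Regulatory filing = LS_Marketing collateral = 32; LS_Regulatory filing = 32−5 = 27
LF_Packaging design = LS_Marketing collateral = 32; LS_Packaging design = 32−13 = 19
LF_QA = LS_Marketing collateral = 32; LS_QA = 32−11 = 21
LF_Pilot run = LS_Marketing collateral = 32; LS_Pilot run = 32−3 = 29
LF_Supplier sourcing = min(LS_QA=21, LS_Packaging design=19) = 19; LS_Supplier sourcing = 19−9 = 10
LF_Tooling = min(LS_Pilot run=29, LS_Regulatory filing=27) = 27; LS_Tooling = 27−15 = 12
LF_User testing = LS_Marketing collateral = 32; LS_User testing = 32−10 = 22
LF_Prototype build = min(LS_Tooling=12, LS_Supplier sourcing=10, LS_QA=21, LS_Regulatory filing=27, LS_Marketing collateral=32) = 10; LS_Prototype build = 10−3 = 7
LF_Concept design = min(LS_User testing=22, LS_Tooling=12, LS_Supplier sourcing=10, LS_Pilot run=29) = 10; LS_Concept design = 10−10 = 0
Slack_QA = LS_QA − ES_QA = 21 − 19 = 2

2 days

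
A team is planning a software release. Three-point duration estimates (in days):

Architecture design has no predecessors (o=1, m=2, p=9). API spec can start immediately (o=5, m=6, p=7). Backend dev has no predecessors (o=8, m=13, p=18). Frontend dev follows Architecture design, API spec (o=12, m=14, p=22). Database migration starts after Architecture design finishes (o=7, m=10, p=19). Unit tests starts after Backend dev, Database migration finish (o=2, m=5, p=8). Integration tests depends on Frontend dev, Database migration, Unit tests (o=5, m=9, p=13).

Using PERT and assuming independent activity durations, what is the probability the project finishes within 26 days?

te_Architecture design = (1 + 4·2 + 9)/6 = 18/6 = 3; σ²_Architecture design = ((9−1)/6)² = 1.778
te_API spec = (5 + 4·6 + 7)/6 = 36/6 = 6; σ²_API spec = ((7−5)/6)² = 0.111
te_Backend dev = (8 + 4·13 + 18)/6 = 78/6 = 13; σ²_Backend dev = ((18−8)/6)² = 2.778
te_Frontend dev = (12 + 4·14 + 22)/6 = 90/6 = 15; σ²_Frontend dev = ((22−12)/6)² = 2.778
te_Database migration = (7 + 4·10 + 19)/6 = 66/6 = 11; σ²_Database migration = ((19−7)/6)² = 4.000
te_Unit tests = (2 + 4·5 + 8)/6 = 30/6 = 5; σ²_Unit tests = ((8−2)/6)² = 1.000
te_Integration tests = (5 + 4·9 + 13)/6 = 54/6 = 9; σ²_Integration tests = ((13−5)/6)² = 1.778

Forward pass:
ES_Architecture design = 0; EF_Architecture design = 3
ES_API spec = 0; EF_API spec = 6
ES_Backend dev = 0; EF_Backend dev = 13
ES_Frontend dev = max(EF_Architecture design=3, EF_API spec=6) = 6; EF_Frontend dev = 6+15 = 21
ES_Database migration = 3; EF_Database migration = 3+11 = 14
ES_Unit tests = max(EF_Backend dev=13, EF_Database migration=14) = 14; EF_Unit tests = 14+5 = 19
ES_Integration tests = max(EF_Frontend dev=21, EF_Database migration=14, EF_Unit tests=19) = 21; EF_Integration tests = 21+9 = 30
Expected project duration μ = 30 days. Critical path: API spec → Frontend dev → Integration tests.

Variance along critical path = 0.111 + 2.778 + 1.778 = 4.667; σ = √4.667 = 2.160 days.
Z = (26 − 30) / 2.160 = -1.852
P(T ≤ 26) = Φ(-1.852) ≈ 0.032

0.032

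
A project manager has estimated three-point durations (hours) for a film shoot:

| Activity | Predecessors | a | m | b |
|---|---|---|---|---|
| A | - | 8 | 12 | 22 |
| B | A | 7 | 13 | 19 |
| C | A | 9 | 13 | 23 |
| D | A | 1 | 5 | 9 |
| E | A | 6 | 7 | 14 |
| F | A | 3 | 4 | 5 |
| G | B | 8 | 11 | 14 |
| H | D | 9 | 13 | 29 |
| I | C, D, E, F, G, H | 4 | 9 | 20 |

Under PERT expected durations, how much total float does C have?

10 hours

te_A = (8 + 4·12 + 22)/6 = 78/6 = 13
te_B = (7 + 4·13 + 19)/6 = 78/6 = 13
te_C = (9 + 4·13 + 23)/6 = 84/6 = 14
te_D = (1 + 4·5 + 9)/6 = 30/6 = 5
te_E = (6 + 4·7 + 14)/6 = 48/6 = 8
te_F = (3 + 4·4 + 5)/6 = 24/6 = 4
te_G = (8 + 4·11 + 14)/6 = 66/6 = 11
te_H = (9 + 4·13 + 29)/6 = 90/6 = 15
te_I = (4 + 4·9 + 20)/6 = 60/6 = 10

Forward pass:
ES_A = 0; EF_A = 13
ES_B = 13; EF_B = 13+13 = 26
ES_C = 13; EF_C = 13+14 = 27
ES_D = 13; EF_D = 13+5 = 18
ES_E = 13; EF_E = 13+8 = 21
ES_F = 13; EF_F = 13+4 = 17
ES_G = 26; EF_G = 26+11 = 37
ES_H = 18; EF_H = 18+15 = 33
ES_I = max(EF_C=27, EF_D=18, EF_E=21, EF_F=17, EF_G=37, EF_H=33) = 37; EF_I = 37+10 = 47
Expected project duration μ = 47 hours. Critical path: A → B → G → I.

Backward pass:
LF_I = 47; LS_I = 47−10 = 37
LF_H = LS_I = 37; LS_H = 37−15 = 22
LF_G = LS_I = 37; LS_G = 37−11 = 26
LF_F = LS_I = 37; LS_F = 37−4 = 33
LF_E = LS_I = 37; LS_E = 37−8 = 29
LF_D = min(LS_H=22, LS_I=37) = 22; LS_D = 22−5 = 17
LF_C = LS_I = 37; LS_C = 37−14 = 23
LF_B = LS_G = 26; LS_B = 26−13 = 13
LF_A = min(LS_B=13, LS_C=23, LS_D=17, LS_E=29, LS_F=33) = 13; LS_A = 13−13 = 0
Slack_C = LS_C − ES_C = 23 − 13 = 10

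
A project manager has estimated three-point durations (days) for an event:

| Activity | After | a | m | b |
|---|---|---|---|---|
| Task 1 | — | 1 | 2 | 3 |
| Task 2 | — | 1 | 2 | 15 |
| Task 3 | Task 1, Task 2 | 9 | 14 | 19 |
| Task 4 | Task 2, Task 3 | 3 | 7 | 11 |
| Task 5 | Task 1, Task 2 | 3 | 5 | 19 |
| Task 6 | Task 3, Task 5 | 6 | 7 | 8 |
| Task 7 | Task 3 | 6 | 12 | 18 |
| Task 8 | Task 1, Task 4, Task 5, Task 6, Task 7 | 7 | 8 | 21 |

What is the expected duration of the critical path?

te_Task 1 = (1 + 4·2 + 3)/6 = 12/6 = 2
te_Task 2 = (1 + 4·2 + 15)/6 = 24/6 = 4
te_Task 3 = (9 + 4·14 + 19)/6 = 84/6 = 14
te_Task 4 = (3 + 4·7 + 11)/6 = 42/6 = 7
te_Task 5 = (3 + 4·5 + 19)/6 = 42/6 = 7
te_Task 6 = (6 + 4·7 + 8)/6 = 42/6 = 7
te_Task 7 = (6 + 4·12 + 18)/6 = 72/6 = 12
te_Task 8 = (7 + 4·8 + 21)/6 = 60/6 = 10

Forward pass:
ES_Task 1 = 0; EF_Task 1 = 2
ES_Task 2 = 0; EF_Task 2 = 4
ES_Task 3 = max(EF_Task 1=2, EF_Task 2=4) = 4; EF_Task 3 = 4+14 = 18
ES_Task 4 = max(EF_Task 2=4, EF_Task 3=18) = 18; EF_Task 4 = 18+7 = 25
ES_Task 5 = max(EF_Task 1=2, EF_Task 2=4) = 4; EF_Task 5 = 4+7 = 11
ES_Task 6 = max(EF_Task 3=18, EF_Task 5=11) = 18; EF_Task 6 = 18+7 = 25
ES_Task 7 = 18; EF_Task 7 = 18+12 = 30
ES_Task 8 = max(EF_Task 1=2, EF_Task 4=25, EF_Task 5=11, EF_Task 6=25, EF_Task 7=30) = 30; EF_Task 8 = 30+10 = 40
Expected project duration μ = 40 days. Critical path: Task 2 → Task 3 → Task 7 → Task 8.

40 days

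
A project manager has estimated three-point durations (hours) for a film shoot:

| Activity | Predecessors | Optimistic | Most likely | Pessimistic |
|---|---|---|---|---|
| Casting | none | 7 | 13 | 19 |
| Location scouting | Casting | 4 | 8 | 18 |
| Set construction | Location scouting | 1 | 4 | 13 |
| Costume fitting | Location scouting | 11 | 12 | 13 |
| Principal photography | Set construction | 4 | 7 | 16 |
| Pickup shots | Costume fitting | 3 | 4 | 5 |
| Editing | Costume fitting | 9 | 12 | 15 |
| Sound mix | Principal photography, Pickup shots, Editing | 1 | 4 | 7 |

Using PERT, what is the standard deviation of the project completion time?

te_Casting = (7 + 4·13 + 19)/6 = 78/6 = 13; σ²_Casting = ((19−7)/6)² = 4.000
te_Location scouting = (4 + 4·8 + 18)/6 = 54/6 = 9; σ²_Location scouting = ((18−4)/6)² = 5.444
te_Set construction = (1 + 4·4 + 13)/6 = 30/6 = 5; σ²_Set construction = ((13−1)/6)² = 4.000
te_Costume fitting = (11 + 4·12 + 13)/6 = 72/6 = 12; σ²_Costume fitting = ((13−11)/6)² = 0.111
te_Principal photography = (4 + 4·7 + 16)/6 = 48/6 = 8; σ²_Principal photography = ((16−4)/6)² = 4.000
te_Pickup shots = (3 + 4·4 + 5)/6 = 24/6 = 4; σ²_Pickup shots = ((5−3)/6)² = 0.111
te_Editing = (9 + 4·12 + 15)/6 = 72/6 = 12; σ²_Editing = ((15−9)/6)² = 1.000
te_Sound mix = (1 + 4·4 + 7)/6 = 24/6 = 4; σ²_Sound mix = ((7−1)/6)² = 1.000

Forward pass:
ES_Casting = 0; EF_Casting = 13
ES_Location scouting = 13; EF_Location scouting = 13+9 = 22
ES_Set construction = 22; EF_Set construction = 22+5 = 27
ES_Costume fitting = 22; EF_Costume fitting = 22+12 = 34
ES_Principal photography = 27; EF_Principal photography = 27+8 = 35
ES_Pickup shots = 34; EF_Pickup shots = 34+4 = 38
ES_Editing = 34; EF_Editing = 34+12 = 46
ES_Sound mix = max(EF_Principal photography=35, EF_Pickup shots=38, EF_Editing=46) = 46; EF_Sound mix = 46+4 = 50
Expected project duration μ = 50 hours. Critical path: Casting → Location scouting → Costume fitting → Editing → Sound mix.

Variance along critical path = 4.000 + 5.444 + 0.111 + 1.000 + 1.000 = 11.556
σ = √11.556 = 3.399 hours

3.40 hours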